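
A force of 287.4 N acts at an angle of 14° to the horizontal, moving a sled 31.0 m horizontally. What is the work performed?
W = F·d·cosθ = (287.4)(31.0)cos(14°) = 8645 J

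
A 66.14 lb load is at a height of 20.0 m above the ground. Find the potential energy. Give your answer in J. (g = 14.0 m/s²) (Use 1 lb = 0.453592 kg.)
Convert to SI: m = 30.0006 kg, h = 20.0 m
PE = mgh = (30.0006)(14.0)(20.0) = 8400 J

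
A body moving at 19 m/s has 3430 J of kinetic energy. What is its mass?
m = 2·KE/v² = 2·3430/(19)² = 19.0 kg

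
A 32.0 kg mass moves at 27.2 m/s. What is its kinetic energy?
KE = ½mv² = ½(32.0)(27.2)² = 11840 J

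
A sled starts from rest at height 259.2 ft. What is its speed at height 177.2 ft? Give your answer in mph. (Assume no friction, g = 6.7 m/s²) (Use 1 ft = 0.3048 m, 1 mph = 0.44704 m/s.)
Convert to SI: h₁−h₂ = 24.9936 m
mgh₁ = mgh₂ + ½mv² ⇒ v = √(2g(h₁−h₂)) = √(2·6.7·24.9936) = 18.3007 m/s = 40.94 mph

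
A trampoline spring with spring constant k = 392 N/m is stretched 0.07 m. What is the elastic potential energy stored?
PE = ½kx² = ½(392)(0.07)² = 0.9604 J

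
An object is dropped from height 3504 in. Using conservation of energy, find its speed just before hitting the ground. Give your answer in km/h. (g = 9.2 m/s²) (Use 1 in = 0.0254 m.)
Convert to SI: h = 89.0016 m
mgh = ½mv² ⇒ v = √(2gh) = √(2·9.2·89.0016) = 40.4676 m/s = 145.7 km/h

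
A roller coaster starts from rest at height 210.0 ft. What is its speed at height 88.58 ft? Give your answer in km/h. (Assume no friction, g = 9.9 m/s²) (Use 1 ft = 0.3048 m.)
Convert to SI: h₁−h₂ = 37.0088 m
mgh₁ = mgh₂ + ½mv² ⇒ v = √(2g(h₁−h₂)) = √(2·9.9·37.0088) = 27.0698 m/s = 97.45 km/h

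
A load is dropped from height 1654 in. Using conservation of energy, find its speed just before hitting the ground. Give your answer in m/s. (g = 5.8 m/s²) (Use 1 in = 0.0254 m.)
Convert to SI: h = 42.0116 m
mgh = ½mv² ⇒ v = √(2gh) = √(2·5.8·42.0116) = 22.08 m/s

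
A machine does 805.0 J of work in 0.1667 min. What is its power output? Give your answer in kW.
Convert to SI: W = 805.0 J, t = 10.002 s
P = W/t = 805.0/10.002 = 80.4839 W = 0.08048 kW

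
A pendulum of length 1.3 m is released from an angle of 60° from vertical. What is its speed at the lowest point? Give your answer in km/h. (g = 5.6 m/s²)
h = L(1 − cosθ) = 1.3(1 − cos60°) = 0.65 m
v = √(2gh) = √(2·5.6·0.65) = 2.69815 m/s = 9.713 km/h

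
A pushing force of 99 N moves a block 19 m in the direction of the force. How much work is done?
W = F·d = (99)(19) = 1881 J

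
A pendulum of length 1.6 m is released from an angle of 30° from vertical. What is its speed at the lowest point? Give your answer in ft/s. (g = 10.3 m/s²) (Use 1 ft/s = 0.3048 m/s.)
h = L(1 − cosθ) = 1.6(1 − cos30°) = 0.214359 m
v = √(2gh) = √(2·10.3·0.214359) = 2.10138 m/s = 6.894 ft/s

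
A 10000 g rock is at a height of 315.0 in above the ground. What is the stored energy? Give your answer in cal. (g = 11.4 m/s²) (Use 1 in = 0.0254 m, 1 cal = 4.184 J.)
Convert to SI: m = 10.0 kg, h = 8.001 m
PE = mgh = (10.0)(11.4)(8.001) = 912.114 J = 218.0 cal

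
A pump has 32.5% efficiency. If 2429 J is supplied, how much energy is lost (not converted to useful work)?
W_lost = W_in(1 − η) = 2429·(1 − 0.325) = 1640 J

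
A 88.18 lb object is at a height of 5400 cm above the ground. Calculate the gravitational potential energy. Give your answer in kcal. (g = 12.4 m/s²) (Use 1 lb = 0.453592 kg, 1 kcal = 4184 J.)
Convert to SI: m = 39.9977 kg, h = 54.0 m
PE = mgh = (39.9977)(12.4)(54.0) = 26782.5 J = 6.401 kcal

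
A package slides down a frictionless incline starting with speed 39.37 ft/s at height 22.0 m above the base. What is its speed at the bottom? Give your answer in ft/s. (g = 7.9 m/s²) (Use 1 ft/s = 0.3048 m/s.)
Convert to SI: v₀ = 12.0 m/s, h = 22.0 m
½mv₀² + mgh = ½mv² ⇒ v = √(v₀² + 2gh) = √(12.0² + 2·7.9·22.0) = 22.172 m/s = 72.74 ft/s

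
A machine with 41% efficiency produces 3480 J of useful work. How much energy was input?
W_in = W_out/η = 3480/0.41 = 8488 J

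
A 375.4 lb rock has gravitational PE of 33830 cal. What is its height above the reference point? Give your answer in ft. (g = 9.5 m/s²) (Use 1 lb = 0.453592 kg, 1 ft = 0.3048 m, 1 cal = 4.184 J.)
Convert to SI: m = 170.278 kg, PE = 141545 J
h = PE/(mg) = 141545/(170.278·9.5) = 87.5005 m = 287.1 ft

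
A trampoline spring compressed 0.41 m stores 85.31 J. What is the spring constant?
k = 2·PE/x² = 2·85.31/(0.41)² = 1015 N/m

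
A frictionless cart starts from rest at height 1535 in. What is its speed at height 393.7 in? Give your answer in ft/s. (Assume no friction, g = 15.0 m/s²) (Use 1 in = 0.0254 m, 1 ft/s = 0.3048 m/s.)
Convert to SI: h₁−h₂ = 28.989 m
mgh₁ = mgh₂ + ½mv² ⇒ v = √(2g(h₁−h₂)) = √(2·15.0·28.989) = 29.4902 m/s = 96.75 ft/s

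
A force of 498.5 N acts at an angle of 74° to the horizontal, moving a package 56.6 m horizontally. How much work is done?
W = F·d·cosθ = (498.5)(56.6)cos(74°) = 7777 J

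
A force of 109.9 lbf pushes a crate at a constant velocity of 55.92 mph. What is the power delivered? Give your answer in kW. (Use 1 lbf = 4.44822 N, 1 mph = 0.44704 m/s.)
Convert to SI: F = 488.859 N, v = 24.9985 m/s
P = Fv = (488.859)(24.9985) = 12220.7 W = 12.22 kW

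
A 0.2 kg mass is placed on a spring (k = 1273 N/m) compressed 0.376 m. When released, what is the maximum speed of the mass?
½kx² = ½mv² ⇒ v = x√(k/m) = (0.376)√(1273/0.2) = 30.0 m/s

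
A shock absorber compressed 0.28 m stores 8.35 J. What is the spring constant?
k = 2·PE/x² = 2·8.35/(0.28)² = 213.0 N/m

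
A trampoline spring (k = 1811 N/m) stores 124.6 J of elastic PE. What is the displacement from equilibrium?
x = √(2·PE/k) = √(2·124.6/1811) = 0.3709 m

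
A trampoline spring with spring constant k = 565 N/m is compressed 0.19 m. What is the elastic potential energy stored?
PE = ½kx² = ½(565)(0.19)² = 10.2 J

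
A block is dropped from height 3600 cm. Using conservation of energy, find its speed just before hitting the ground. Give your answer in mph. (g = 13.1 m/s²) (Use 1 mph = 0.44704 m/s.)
Convert to SI: h = 36.0 m
mgh = ½mv² ⇒ v = √(2gh) = √(2·13.1·36.0) = 30.7116 m/s = 68.7 mph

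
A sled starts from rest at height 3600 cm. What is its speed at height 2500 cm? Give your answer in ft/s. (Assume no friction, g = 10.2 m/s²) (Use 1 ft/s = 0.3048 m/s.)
Convert to SI: h₁−h₂ = 11.0 m
mgh₁ = mgh₂ + ½mv² ⇒ v = √(2g(h₁−h₂)) = √(2·10.2·11.0) = 14.98 m/s = 49.15 ft/s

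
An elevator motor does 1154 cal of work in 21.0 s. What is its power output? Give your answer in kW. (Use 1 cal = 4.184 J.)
Convert to SI: W = 4828.34 J, t = 21.0 s
P = W/t = 4828.34/21.0 = 229.921 W = 0.2299 kW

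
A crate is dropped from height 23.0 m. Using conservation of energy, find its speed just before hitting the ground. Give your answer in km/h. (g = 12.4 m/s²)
mgh = ½mv² ⇒ v = √(2gh) = √(2·12.4·23.0) = 23.883 m/s = 85.98 km/h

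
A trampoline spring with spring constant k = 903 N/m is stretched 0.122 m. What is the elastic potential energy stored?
PE = ½kx² = ½(903)(0.122)² = 6.72 J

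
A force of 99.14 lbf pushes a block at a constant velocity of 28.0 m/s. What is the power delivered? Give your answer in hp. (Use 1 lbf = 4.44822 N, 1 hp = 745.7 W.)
Convert to SI: F = 440.997 N, v = 28.0 m/s
P = Fv = (440.997)(28.0) = 12347.9 W = 16.56 hp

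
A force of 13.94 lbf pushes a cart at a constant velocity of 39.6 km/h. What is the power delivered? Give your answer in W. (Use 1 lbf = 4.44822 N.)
Convert to SI: F = 62.0082 N, v = 11.0 m/s
P = Fv = (62.0082)(11.0) = 682.1 W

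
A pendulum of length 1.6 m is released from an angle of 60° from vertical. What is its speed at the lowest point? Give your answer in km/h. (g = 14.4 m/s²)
h = L(1 − cosθ) = 1.6(1 − cos60°) = 0.8 m
v = √(2gh) = √(2·14.4·0.8) = 4.8 m/s = 17.28 km/h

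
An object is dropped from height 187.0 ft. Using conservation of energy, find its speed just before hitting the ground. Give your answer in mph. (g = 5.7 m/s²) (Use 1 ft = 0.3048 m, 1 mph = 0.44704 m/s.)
Convert to SI: h = 56.9976 m
mgh = ½mv² ⇒ v = √(2gh) = √(2·5.7·56.9976) = 25.4906 m/s = 57.02 mph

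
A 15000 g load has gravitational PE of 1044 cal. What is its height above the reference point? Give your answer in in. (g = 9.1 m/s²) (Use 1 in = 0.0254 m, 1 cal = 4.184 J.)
Convert to SI: m = 15.0 kg, PE = 4368.1 J
h = PE/(mg) = 4368.1/(15.0·9.1) = 32.0007 m = 1260 in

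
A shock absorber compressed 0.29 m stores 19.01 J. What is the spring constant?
k = 2·PE/x² = 2·19.01/(0.29)² = 452.1 N/m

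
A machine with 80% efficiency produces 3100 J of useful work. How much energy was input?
W_in = W_out/η = 3100/0.8 = 3875 J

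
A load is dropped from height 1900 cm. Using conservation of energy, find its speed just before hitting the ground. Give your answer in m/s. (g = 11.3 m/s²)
Convert to SI: h = 19.0 m
mgh = ½mv² ⇒ v = √(2gh) = √(2·11.3·19.0) = 20.72 m/s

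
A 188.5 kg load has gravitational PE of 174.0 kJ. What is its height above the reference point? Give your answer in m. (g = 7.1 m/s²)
Convert to SI: m = 188.5 kg, PE = 174000 J
h = PE/(mg) = 174000/(188.5·7.1) = 130.0 m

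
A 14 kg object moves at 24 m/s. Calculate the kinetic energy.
KE = ½mv² = ½(14)(24)² = 4032.0 J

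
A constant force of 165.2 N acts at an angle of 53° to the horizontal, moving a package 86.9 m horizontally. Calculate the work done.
W = F·d·cosθ = (165.2)(86.9)cos(53°) = 8640 J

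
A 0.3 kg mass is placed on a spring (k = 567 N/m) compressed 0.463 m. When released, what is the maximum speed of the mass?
½kx² = ½mv² ⇒ v = x√(k/m) = (0.463)√(567/0.3) = 20.13 m/s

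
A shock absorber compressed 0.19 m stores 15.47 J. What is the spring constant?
k = 2·PE/x² = 2·15.47/(0.19)² = 857.1 N/m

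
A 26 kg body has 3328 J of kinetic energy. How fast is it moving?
v = √(2·KE/m) = √(2·3328/26) = 16.0 m/s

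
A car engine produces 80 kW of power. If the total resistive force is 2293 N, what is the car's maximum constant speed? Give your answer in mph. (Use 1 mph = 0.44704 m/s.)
P = Fv ⇒ v = P/F = 80000 W/2293.0 N = 34.8888 m/s = 78.04 mph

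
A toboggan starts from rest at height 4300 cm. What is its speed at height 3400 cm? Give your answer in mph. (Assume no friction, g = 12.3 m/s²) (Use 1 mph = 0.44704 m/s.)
Convert to SI: h₁−h₂ = 9.0 m
mgh₁ = mgh₂ + ½mv² ⇒ v = √(2g(h₁−h₂)) = √(2·12.3·9.0) = 14.8795 m/s = 33.28 mph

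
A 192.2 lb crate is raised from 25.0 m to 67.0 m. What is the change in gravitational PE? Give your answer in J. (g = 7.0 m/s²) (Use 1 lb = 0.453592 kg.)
Convert to SI: m = 87.1804 kg, Δh = 42.0 m
ΔPE = mgΔh = (87.1804)(7.0)(42.0) = 25630 J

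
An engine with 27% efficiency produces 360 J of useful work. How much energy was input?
W_in = W_out/η = 360/0.27 = 1333 J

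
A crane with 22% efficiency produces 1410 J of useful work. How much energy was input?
W_in = W_out/η = 1410/0.22 = 6409 J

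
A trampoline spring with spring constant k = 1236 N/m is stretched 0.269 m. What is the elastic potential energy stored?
PE = ½kx² = ½(1236)(0.269)² = 44.72 J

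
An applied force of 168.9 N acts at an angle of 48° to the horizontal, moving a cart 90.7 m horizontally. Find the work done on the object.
W = F·d·cosθ = (168.9)(90.7)cos(48°) = 10250 J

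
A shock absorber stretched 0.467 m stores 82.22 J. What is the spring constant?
k = 2·PE/x² = 2·82.22/(0.467)² = 754.0 N/m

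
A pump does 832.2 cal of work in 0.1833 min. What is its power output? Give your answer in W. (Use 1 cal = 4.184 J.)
Convert to SI: W = 3481.92 J, t = 10.998 s
P = W/t = 3481.92/10.998 = 316.6 W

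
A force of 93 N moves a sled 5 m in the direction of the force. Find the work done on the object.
W = F·d = (93)(5) = 465.0 J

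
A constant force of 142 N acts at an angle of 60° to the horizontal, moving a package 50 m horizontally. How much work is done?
W = F·d·cosθ = (142)(50)cos(60°) = 3550 J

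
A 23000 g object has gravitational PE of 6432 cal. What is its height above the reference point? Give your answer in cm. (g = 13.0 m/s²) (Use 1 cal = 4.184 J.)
Convert to SI: m = 23.0 kg, PE = 26911.5 J
h = PE/(mg) = 26911.5/(23.0·13.0) = 90.00498 m = 9000 cm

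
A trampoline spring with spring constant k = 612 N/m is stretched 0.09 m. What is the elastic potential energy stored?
PE = ½kx² = ½(612)(0.09)² = 2.479 J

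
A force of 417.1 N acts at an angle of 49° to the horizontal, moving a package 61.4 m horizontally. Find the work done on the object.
W = F·d·cosθ = (417.1)(61.4)cos(49°) = 16800 J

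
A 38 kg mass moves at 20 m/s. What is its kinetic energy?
KE = ½mv² = ½(38)(20)² = 7600.0 J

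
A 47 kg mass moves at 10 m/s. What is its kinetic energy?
KE = ½mv² = ½(47)(10)² = 2350.0 J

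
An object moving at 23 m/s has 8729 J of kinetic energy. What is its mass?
m = 2·KE/v² = 2·8729/(23)² = 33.0 kg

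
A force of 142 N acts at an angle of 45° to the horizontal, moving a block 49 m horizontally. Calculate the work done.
W = F·d·cosθ = (142)(49)cos(45°) = 4920 J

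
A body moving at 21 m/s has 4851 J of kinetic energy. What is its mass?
m = 2·KE/v² = 2·4851/(21)² = 22.0 kg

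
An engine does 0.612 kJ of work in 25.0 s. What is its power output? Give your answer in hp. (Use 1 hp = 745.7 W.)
Convert to SI: W = 612.0 J, t = 25.0 s
P = W/t = 612.0/25.0 = 24.48 W = 0.03283 hp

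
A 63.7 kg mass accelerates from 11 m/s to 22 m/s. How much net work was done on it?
W = ΔKE = ½m(v₂² − v₁²) = ½(63.7)(22² − 11²) = 11561.55 J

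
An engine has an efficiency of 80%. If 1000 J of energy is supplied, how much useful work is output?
W_out = η·W_in = 0.8·1000 = 800.0 J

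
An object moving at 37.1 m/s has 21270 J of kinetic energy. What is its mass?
m = 2·KE/v² = 2·21270/(37.1)² = 30.91 kg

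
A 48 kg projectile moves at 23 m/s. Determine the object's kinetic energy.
KE = ½mv² = ½(48)(23)² = 12696.0 J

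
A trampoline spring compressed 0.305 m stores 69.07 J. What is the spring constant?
k = 2·PE/x² = 2·69.07/(0.305)² = 1485 N/m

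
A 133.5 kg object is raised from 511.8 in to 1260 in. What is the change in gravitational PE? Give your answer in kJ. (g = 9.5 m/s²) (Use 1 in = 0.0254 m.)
Convert to SI: m = 133.5 kg, Δh = 19.0043 m
ΔPE = mgΔh = (133.5)(9.5)(19.0043) = 24102.2 J = 24.1 kJ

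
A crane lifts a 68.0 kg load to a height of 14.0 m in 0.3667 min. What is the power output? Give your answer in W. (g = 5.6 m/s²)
Convert to SI: m = 68.0 kg, h = 14.0 m, t = 22.002 s
P = mgh/t = (68.0)(5.6)(14.0)/22.002 = 242.3 W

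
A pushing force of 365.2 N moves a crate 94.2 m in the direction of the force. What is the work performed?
W = F·d = (365.2)(94.2) = 34400 J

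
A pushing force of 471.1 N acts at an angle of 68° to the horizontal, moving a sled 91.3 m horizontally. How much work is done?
W = F·d·cosθ = (471.1)(91.3)cos(68°) = 16110 J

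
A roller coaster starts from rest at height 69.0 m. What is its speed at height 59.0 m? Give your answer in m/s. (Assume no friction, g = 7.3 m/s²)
mgh₁ = mgh₂ + ½mv² ⇒ v = √(2g(h₁−h₂)) = √(2·7.3·10.0) = 12.08 m/s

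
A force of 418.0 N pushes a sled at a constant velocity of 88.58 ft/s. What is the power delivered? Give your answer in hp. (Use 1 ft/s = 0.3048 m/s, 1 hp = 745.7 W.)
Convert to SI: F = 418.0 N, v = 26.9992 m/s
P = Fv = (418.0)(26.9992) = 11285.7 W = 15.13 hp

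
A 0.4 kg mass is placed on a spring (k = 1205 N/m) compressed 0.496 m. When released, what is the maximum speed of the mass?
½kx² = ½mv² ⇒ v = x√(k/m) = (0.496)√(1205/0.4) = 27.22 m/s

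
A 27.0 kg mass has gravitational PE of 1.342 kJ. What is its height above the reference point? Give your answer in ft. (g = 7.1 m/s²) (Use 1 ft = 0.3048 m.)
Convert to SI: m = 27.0 kg, PE = 1342.0 J
h = PE/(mg) = 1342.0/(27.0·7.1) = 7.00052 m = 22.97 ft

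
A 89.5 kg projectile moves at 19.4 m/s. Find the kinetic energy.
KE = ½mv² = ½(89.5)(19.4)² = 16840 J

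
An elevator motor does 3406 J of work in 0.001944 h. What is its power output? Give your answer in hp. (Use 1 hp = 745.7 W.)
Convert to SI: W = 3406.0 J, t = 6.9984 s
P = W/t = 3406.0/6.9984 = 486.683 W = 0.6527 hp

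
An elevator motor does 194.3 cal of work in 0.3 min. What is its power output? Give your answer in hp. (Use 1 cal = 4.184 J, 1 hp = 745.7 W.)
Convert to SI: W = 812.951 J, t = 18.0 s
P = W/t = 812.951/18.0 = 45.164 W = 0.06057 hp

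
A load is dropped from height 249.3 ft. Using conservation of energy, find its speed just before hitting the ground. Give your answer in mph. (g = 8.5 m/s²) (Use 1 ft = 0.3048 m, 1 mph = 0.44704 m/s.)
Convert to SI: h = 75.9866 m
mgh = ½mv² ⇒ v = √(2gh) = √(2·8.5·75.9866) = 35.9412 m/s = 80.4 mph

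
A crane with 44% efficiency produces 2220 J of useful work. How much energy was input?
W_in = W_out/η = 2220/0.44 = 5045 J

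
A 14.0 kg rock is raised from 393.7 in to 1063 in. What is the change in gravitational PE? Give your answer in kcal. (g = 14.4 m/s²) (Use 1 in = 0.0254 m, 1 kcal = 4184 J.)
Convert to SI: m = 14.0 kg, Δh = 17.0002 m
ΔPE = mgΔh = (14.0)(14.4)(17.0002) = 3427.24 J = 0.8191 kcal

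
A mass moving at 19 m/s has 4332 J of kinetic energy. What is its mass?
m = 2·KE/v² = 2·4332/(19)² = 24.0 kg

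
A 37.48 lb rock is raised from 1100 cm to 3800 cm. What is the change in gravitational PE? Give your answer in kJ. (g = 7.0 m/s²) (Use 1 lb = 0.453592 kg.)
Convert to SI: m = 17.0006 kg, Δh = 27.0 m
ΔPE = mgΔh = (17.0006)(7.0)(27.0) = 3213.12 J = 3.213 kJ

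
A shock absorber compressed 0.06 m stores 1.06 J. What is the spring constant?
k = 2·PE/x² = 2·1.06/(0.06)² = 588.9 N/m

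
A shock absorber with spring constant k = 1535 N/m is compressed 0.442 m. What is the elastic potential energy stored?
PE = ½kx² = ½(1535)(0.442)² = 149.9 J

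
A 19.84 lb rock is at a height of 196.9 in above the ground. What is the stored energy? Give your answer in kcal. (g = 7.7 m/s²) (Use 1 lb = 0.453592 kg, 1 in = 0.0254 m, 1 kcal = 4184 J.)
Convert to SI: m = 8.99927 kg, h = 5.00126 m
PE = mgh = (8.99927)(7.7)(5.00126) = 346.559 J = 0.08283 kcal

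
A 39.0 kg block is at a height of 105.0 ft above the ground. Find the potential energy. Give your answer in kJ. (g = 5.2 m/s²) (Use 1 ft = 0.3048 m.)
Convert to SI: m = 39.0 kg, h = 32.004 m
PE = mgh = (39.0)(5.2)(32.004) = 6490.41 J = 6.49 kJ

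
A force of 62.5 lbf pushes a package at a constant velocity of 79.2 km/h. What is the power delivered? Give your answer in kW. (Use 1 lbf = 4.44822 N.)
Convert to SI: F = 278.014 N, v = 22.0 m/s
P = Fv = (278.014)(22.0) = 6116.3 W = 6.116 kW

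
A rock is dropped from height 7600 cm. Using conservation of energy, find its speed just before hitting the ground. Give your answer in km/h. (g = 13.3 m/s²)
Convert to SI: h = 76.0 m
mgh = ½mv² ⇒ v = √(2gh) = √(2·13.3·76.0) = 44.9622 m/s = 161.9 km/h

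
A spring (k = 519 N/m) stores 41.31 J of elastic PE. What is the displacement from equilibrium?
x = √(2·PE/k) = √(2·41.31/519) = 0.399 m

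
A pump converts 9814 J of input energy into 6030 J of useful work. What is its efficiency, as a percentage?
η = W_out/W_in = 6030/9814 = 61.44%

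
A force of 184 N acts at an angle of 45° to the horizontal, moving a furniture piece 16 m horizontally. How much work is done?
W = F·d·cosθ = (184)(16)cos(45°) = 2082 J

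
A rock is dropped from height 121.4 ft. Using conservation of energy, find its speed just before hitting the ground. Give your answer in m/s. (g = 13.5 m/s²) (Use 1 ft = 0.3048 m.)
Convert to SI: h = 37.0027 m
mgh = ½mv² ⇒ v = √(2gh) = √(2·13.5·37.0027) = 31.61 m/s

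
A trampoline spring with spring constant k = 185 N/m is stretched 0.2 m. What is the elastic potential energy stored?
PE = ½kx² = ½(185)(0.2)² = 3.7 J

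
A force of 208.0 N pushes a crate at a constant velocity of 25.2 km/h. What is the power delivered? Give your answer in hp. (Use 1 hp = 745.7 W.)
Convert to SI: F = 208.0 N, v = 7.0 m/s
P = Fv = (208.0)(7.0) = 1456.0 W = 1.953 hp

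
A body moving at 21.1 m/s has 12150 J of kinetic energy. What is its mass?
m = 2·KE/v² = 2·12150/(21.1)² = 54.58 kg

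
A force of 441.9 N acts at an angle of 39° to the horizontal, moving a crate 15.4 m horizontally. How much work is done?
W = F·d·cosθ = (441.9)(15.4)cos(39°) = 5289 J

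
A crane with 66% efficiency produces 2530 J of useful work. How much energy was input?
W_in = W_out/η = 2530/0.66 = 3833 J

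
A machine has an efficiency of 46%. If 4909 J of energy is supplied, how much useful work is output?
W_out = η·W_in = 0.46·4909 = 2258.14 J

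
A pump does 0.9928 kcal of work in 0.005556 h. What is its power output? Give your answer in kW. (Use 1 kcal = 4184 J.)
Convert to SI: W = 4153.88 J, t = 20.0016 s
P = W/t = 4153.88/20.0016 = 207.677 W = 0.2077 kW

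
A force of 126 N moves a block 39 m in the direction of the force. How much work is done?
W = F·d = (126)(39) = 4914 J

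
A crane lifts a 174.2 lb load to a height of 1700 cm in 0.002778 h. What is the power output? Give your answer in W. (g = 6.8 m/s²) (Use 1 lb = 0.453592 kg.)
Convert to SI: m = 79.0157 kg, h = 17.0 m, t = 10.0008 s
P = mgh/t = (79.0157)(6.8)(17.0)/10.0008 = 913.3 W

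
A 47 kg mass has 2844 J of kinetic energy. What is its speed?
v = √(2·KE/m) = √(2·2844/47) = 11.0 m/s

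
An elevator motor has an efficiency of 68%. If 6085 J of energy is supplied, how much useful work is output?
W_out = η·W_in = 0.68·6085 = 4137.8 J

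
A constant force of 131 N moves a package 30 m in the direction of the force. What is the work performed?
W = F·d = (131)(30) = 3930 J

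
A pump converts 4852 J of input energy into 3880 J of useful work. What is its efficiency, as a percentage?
η = W_out/W_in = 3880/4852 = 79.97%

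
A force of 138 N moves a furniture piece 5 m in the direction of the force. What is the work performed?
W = F·d = (138)(5) = 690.0 J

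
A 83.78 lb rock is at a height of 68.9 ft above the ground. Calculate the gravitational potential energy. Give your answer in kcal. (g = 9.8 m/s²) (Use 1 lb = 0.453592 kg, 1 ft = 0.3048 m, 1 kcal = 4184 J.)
Convert to SI: m = 38.0019 kg, h = 21.0007 m
PE = mgh = (38.0019)(9.8)(21.0007) = 7821.07 J = 1.869 kcal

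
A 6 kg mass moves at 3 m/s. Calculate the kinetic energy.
KE = ½mv² = ½(6)(3)² = 27.0 J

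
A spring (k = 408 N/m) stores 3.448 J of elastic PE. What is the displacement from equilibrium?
x = √(2·PE/k) = √(2·3.448/408) = 0.13 m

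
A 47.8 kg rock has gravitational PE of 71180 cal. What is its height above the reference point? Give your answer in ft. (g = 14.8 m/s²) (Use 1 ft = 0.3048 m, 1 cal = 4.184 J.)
Convert to SI: m = 47.8 kg, PE = 297817 J
h = PE/(mg) = 297817/(47.8·14.8) = 420.979 m = 1381 ft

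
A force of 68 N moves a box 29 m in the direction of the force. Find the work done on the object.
W = F·d = (68)(29) = 1972 J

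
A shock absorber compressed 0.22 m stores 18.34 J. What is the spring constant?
k = 2·PE/x² = 2·18.34/(0.22)² = 757.9 N/m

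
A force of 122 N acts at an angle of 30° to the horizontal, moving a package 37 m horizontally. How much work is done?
W = F·d·cosθ = (122)(37)cos(30°) = 3909 J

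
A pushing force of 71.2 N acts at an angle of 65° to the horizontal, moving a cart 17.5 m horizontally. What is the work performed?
W = F·d·cosθ = (71.2)(17.5)cos(65°) = 526.6 J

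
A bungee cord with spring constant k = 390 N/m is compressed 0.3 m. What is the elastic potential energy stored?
PE = ½kx² = ½(390)(0.3)² = 17.55 J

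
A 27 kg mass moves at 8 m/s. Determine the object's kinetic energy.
KE = ½mv² = ½(27)(8)² = 864.0 J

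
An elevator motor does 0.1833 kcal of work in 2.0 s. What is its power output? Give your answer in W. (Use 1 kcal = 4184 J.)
Convert to SI: W = 766.927 J, t = 2.0 s
P = W/t = 766.927/2.0 = 383.5 W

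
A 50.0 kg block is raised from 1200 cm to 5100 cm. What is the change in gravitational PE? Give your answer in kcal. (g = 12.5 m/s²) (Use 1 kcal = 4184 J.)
Convert to SI: m = 50.0 kg, Δh = 39.0 m
ΔPE = mgΔh = (50.0)(12.5)(39.0) = 24375.0 J = 5.826 kcal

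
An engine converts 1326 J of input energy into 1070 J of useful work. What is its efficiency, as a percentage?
η = W_out/W_in = 1070/1326 = 80.69%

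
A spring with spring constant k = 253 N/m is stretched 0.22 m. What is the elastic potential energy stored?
PE = ½kx² = ½(253)(0.22)² = 6.123 J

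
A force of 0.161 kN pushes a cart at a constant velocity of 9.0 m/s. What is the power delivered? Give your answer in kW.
Convert to SI: F = 161.0 N, v = 9.0 m/s
P = Fv = (161.0)(9.0) = 1449.0 W = 1.449 kW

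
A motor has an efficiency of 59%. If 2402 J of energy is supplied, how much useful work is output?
W_out = η·W_in = 0.59·2402 = 1417.18 J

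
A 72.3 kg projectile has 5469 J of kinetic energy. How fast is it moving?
v = √(2·KE/m) = √(2·5469/72.3) = 12.3 m/s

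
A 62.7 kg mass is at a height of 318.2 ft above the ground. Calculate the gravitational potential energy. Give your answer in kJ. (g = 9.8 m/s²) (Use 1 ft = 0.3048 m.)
Convert to SI: m = 62.7 kg, h = 96.9874 m
PE = mgh = (62.7)(9.8)(96.9874) = 59594.9 J = 59.59 kJ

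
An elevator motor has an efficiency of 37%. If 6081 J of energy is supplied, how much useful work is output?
W_out = η·W_in = 0.37·6081 = 2249.97 J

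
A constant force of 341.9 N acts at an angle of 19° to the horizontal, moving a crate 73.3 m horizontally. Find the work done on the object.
W = F·d·cosθ = (341.9)(73.3)cos(19°) = 23700 J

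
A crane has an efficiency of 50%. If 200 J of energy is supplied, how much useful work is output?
W_out = η·W_in = 0.5·200 = 100.0 J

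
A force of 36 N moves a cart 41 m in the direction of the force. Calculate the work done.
W = F·d = (36)(41) = 1476 J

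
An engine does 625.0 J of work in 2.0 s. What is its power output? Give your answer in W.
P = W/t = 625.0/2.0 = 312.5 W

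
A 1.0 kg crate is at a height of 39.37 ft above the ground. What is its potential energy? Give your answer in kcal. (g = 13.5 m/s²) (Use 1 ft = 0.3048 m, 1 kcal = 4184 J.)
Convert to SI: m = 1.0 kg, h = 12.0 m
PE = mgh = (1.0)(13.5)(12.0) = 162.0 J = 0.03872 kcal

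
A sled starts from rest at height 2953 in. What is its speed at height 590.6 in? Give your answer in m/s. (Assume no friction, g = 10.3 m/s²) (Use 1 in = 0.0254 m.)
Convert to SI: h₁−h₂ = 60.005 m
mgh₁ = mgh₂ + ½mv² ⇒ v = √(2g(h₁−h₂)) = √(2·10.3·60.005) = 35.16 m/s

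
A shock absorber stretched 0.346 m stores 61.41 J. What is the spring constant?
k = 2·PE/x² = 2·61.41/(0.346)² = 1026 N/m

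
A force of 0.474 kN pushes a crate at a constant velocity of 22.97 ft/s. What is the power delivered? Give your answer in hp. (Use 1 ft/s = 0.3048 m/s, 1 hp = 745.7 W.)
Convert to SI: F = 474.0 N, v = 7.00126 m/s
P = Fv = (474.0)(7.00126) = 3318.6 W = 4.45 hp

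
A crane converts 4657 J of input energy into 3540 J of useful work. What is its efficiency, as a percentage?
η = W_out/W_in = 3540/4657 = 76.01%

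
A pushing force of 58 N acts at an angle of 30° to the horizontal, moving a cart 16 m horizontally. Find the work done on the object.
W = F·d·cosθ = (58)(16)cos(30°) = 803.7 J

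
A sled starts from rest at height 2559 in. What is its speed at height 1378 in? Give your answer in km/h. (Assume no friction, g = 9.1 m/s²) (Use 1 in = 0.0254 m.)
Convert to SI: h₁−h₂ = 29.9974 m
mgh₁ = mgh₂ + ½mv² ⇒ v = √(2g(h₁−h₂)) = √(2·9.1·29.9974) = 23.3656 m/s = 84.12 km/h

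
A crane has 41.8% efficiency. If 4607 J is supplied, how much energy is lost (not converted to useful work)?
W_lost = W_in(1 − η) = 4607·(1 − 0.418) = 2681 J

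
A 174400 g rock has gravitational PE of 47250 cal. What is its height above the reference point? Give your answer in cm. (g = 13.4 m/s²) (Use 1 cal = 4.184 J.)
Convert to SI: m = 174.4 kg, PE = 197694 J
h = PE/(mg) = 197694/(174.4·13.4) = 84.5945 m = 8459 cm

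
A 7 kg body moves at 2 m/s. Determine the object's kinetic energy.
KE = ½mv² = ½(7)(2)² = 14.0 J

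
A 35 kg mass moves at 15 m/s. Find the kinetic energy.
KE = ½mv² = ½(35)(15)² = 3937.5 J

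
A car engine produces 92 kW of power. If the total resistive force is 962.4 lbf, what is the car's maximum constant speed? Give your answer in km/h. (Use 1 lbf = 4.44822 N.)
Convert to SI: F = 4280.97 N
P = Fv ⇒ v = P/F = 92000 W/4280.97 N = 21.4905 m/s = 77.37 km/h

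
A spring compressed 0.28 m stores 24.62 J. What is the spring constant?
k = 2·PE/x² = 2·24.62/(0.28)² = 628.1 N/m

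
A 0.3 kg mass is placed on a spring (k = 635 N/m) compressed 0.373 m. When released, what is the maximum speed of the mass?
½kx² = ½mv² ⇒ v = x√(k/m) = (0.373)√(635/0.3) = 17.16 m/s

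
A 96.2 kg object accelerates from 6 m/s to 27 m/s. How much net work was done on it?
W = ΔKE = ½m(v₂² − v₁²) = ½(96.2)(27² − 6²) = 33333.3 J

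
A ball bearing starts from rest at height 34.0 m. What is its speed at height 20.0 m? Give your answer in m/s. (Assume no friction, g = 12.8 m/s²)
mgh₁ = mgh₂ + ½mv² ⇒ v = √(2g(h₁−h₂)) = √(2·12.8·14.0) = 18.93 m/s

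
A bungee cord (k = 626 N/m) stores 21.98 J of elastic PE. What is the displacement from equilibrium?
x = √(2·PE/k) = √(2·21.98/626) = 0.265 m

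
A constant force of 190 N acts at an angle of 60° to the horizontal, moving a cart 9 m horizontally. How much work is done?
W = F·d·cosθ = (190)(9)cos(60°) = 855.0 J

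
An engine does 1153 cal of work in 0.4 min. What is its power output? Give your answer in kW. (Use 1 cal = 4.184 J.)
Convert to SI: W = 4824.15 J, t = 24.0 s
P = W/t = 4824.15/24.0 = 201.006 W = 0.201 kW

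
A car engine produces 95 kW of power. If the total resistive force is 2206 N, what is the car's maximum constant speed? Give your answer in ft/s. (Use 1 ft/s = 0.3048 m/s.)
P = Fv ⇒ v = P/F = 95000 W/2206.0 N = 43.0644 m/s = 141.3 ft/s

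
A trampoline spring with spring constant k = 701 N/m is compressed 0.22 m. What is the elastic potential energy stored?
PE = ½kx² = ½(701)(0.22)² = 16.96 J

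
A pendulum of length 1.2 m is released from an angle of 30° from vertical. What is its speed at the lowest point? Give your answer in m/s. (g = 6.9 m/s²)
h = L(1 − cosθ) = 1.2(1 − cos30°) = 0.16077 m
v = √(2gh) = √(2·6.9·0.16077) = 1.49 m/s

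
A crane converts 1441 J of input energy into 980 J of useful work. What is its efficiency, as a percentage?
η = W_out/W_in = 980/1441 = 68.01%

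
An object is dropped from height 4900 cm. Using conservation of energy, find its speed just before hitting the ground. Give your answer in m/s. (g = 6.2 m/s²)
Convert to SI: h = 49.0 m
mgh = ½mv² ⇒ v = √(2gh) = √(2·6.2·49.0) = 24.65 m/s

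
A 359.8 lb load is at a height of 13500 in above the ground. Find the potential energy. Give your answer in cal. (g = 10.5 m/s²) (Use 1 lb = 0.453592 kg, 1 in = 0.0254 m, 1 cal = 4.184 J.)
Convert to SI: m = 163.202 kg, h = 342.9 m
PE = mgh = (163.202)(10.5)(342.9) = 587602 J = 140400 cal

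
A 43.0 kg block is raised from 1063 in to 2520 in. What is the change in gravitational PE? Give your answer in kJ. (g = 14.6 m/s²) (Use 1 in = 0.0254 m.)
Convert to SI: m = 43.0 kg, Δh = 37.0078 m
ΔPE = mgΔh = (43.0)(14.6)(37.0078) = 23233.5 J = 23.23 kJ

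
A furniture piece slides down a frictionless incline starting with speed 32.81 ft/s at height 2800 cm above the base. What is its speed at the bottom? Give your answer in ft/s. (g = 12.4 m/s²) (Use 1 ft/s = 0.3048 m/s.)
Convert to SI: v₀ = 10.0005 m/s, h = 28.0 m
½mv₀² + mgh = ½mv² ⇒ v = √(v₀² + 2gh) = √(10.0005² + 2·12.4·28.0) = 28.1853 m/s = 92.47 ft/s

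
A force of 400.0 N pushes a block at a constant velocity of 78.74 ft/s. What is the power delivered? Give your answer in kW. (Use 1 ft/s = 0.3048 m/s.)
Convert to SI: F = 400.0 N, v = 24.0 m/s
P = Fv = (400.0)(24.0) = 9599.98 W = 9.6 kW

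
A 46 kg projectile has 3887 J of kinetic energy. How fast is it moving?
v = √(2·KE/m) = √(2·3887/46) = 13.0 m/s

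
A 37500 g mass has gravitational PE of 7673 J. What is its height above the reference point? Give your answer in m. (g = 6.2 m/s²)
Convert to SI: m = 37.5 kg, PE = 7673.0 J
h = PE/(mg) = 7673.0/(37.5·6.2) = 33.0 m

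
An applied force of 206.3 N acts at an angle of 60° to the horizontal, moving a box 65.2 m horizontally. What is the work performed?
W = F·d·cosθ = (206.3)(65.2)cos(60°) = 6725 J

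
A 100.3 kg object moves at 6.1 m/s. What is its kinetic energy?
KE = ½mv² = ½(100.3)(6.1)² = 1866 J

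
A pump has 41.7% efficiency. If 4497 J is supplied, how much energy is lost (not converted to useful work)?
W_lost = W_in(1 − η) = 4497·(1 − 0.417) = 2622 J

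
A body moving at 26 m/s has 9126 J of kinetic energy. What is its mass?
m = 2·KE/v² = 2·9126/(26)² = 27.0 kg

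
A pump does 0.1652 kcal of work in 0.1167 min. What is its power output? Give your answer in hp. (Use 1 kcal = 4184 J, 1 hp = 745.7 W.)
Convert to SI: W = 691.197 J, t = 7.002 s
P = W/t = 691.197/7.002 = 98.7142 W = 0.1324 hp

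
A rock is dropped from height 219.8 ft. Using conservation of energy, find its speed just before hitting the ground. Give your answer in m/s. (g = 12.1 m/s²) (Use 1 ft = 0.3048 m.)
Convert to SI: h = 66.995 m
mgh = ½mv² ⇒ v = √(2gh) = √(2·12.1·66.995) = 40.27 m/s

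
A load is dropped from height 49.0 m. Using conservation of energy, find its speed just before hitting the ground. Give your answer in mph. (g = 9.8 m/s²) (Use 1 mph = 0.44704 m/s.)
mgh = ½mv² ⇒ v = √(2gh) = √(2·9.8·49.0) = 30.9903 m/s = 69.32 mph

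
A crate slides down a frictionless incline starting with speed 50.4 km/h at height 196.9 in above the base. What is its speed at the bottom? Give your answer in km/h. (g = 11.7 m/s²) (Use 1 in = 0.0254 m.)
Convert to SI: v₀ = 14.0 m/s, h = 5.00126 m
½mv₀² + mgh = ½mv² ⇒ v = √(v₀² + 2gh) = √(14.0² + 2·11.7·5.00126) = 17.6926 m/s = 63.69 km/h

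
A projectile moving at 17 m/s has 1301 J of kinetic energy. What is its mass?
m = 2·KE/v² = 2·1301/(17)² = 9.003 kg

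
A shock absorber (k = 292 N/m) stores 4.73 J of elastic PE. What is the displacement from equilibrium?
x = √(2·PE/k) = √(2·4.73/292) = 0.18 m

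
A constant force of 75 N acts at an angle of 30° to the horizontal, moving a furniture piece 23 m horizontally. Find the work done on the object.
W = F·d·cosθ = (75)(23)cos(30°) = 1494 J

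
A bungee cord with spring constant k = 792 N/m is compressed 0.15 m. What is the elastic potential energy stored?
PE = ½kx² = ½(792)(0.15)² = 8.91 J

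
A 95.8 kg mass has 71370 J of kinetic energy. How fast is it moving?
v = √(2·KE/m) = √(2·71370/95.8) = 38.6 m/s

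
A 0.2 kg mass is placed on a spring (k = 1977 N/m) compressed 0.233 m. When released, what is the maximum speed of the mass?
½kx² = ½mv² ⇒ v = x√(k/m) = (0.233)√(1977/0.2) = 23.17 m/s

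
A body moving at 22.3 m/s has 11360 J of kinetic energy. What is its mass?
m = 2·KE/v² = 2·11360/(22.3)² = 45.69 kg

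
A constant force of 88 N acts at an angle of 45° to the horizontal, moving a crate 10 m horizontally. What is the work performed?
W = F·d·cosθ = (88)(10)cos(45°) = 622.3 J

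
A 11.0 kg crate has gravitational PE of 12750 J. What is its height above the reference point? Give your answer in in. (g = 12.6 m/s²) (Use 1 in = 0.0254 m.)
h = PE/(mg) = 12750.0/(11.0·12.6) = 91.9913 m = 3622 in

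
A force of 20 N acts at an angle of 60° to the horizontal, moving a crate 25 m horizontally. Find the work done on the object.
W = F·d·cosθ = (20)(25)cos(60°) = 250.0 J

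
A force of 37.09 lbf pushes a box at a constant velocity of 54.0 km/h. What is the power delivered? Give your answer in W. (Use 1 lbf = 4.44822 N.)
Convert to SI: F = 164.984 N, v = 15.0 m/s
P = Fv = (164.984)(15.0) = 2475 W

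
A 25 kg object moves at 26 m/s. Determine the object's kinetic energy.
KE = ½mv² = ½(25)(26)² = 8450.0 J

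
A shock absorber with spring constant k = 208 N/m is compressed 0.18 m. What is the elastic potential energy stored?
PE = ½kx² = ½(208)(0.18)² = 3.37 J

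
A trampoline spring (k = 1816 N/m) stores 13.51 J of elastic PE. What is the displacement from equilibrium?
x = √(2·PE/k) = √(2·13.51/1816) = 0.122 m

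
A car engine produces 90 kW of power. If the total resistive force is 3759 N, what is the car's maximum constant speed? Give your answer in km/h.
P = Fv ⇒ v = P/F = 90000 W/3759.0 N = 23.9425 m/s = 86.19 km/h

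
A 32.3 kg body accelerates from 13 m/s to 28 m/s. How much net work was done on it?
W = ΔKE = ½m(v₂² − v₁²) = ½(32.3)(28² − 13²) = 9932.25 J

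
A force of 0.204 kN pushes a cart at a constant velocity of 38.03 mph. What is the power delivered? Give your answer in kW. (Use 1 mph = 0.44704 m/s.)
Convert to SI: F = 204.0 N, v = 17.0009 m/s
P = Fv = (204.0)(17.0009) = 3468.19 W = 3.468 kW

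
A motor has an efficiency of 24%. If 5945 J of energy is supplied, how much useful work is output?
W_out = η·W_in = 0.24·5945 = 1426.8 J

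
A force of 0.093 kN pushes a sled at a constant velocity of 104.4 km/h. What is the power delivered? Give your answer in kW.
Convert to SI: F = 93.0 N, v = 29.0 m/s
P = Fv = (93.0)(29.0) = 2697.0 W = 2.697 kW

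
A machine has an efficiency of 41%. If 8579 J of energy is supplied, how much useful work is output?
W_out = η·W_in = 0.41·8579 = 3517.39 J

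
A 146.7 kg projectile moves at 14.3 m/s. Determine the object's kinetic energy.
KE = ½mv² = ½(146.7)(14.3)² = 15000 J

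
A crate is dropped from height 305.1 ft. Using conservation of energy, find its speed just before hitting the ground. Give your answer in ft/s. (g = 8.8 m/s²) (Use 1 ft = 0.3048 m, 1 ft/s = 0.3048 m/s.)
Convert to SI: h = 92.9945 m
mgh = ½mv² ⇒ v = √(2gh) = √(2·8.8·92.9945) = 40.4562 m/s = 132.7 ft/s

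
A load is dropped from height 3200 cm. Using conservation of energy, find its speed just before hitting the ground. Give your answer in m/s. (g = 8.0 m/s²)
Convert to SI: h = 32.0 m
mgh = ½mv² ⇒ v = √(2gh) = √(2·8.0·32.0) = 22.63 m/s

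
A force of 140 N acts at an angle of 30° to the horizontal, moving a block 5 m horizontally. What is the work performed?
W = F·d·cosθ = (140)(5)cos(30°) = 606.2 J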